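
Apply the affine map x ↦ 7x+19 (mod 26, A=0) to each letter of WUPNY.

W(22): 7·22+19=173≡17 → R
U(20): 7·20+19=159≡3 → D
P(15): 7·15+19=124≡20 → U
N(13): 7·13+19=110≡6 → G
Y(24): 7·24+19=187≡5 → F

RDUGF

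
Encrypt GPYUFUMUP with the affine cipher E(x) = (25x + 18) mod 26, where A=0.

G(6): 25·6+18=168≡12 → M
P(15): 25·15+18=393≡3 → D
Y(24): 25·24+18=618≡20 → U
U(20): 25·20+18=518≡24 → Y
F(5): 25·5+18=143≡13 → N
U(20): 25·20+18=518≡24 → Y
M(12): 25·12+18=318≡6 → G
U(20): 25·20+18=518≡24 → Y
P(15): 25·15+18=393≡3 → D

MDUYNYGYD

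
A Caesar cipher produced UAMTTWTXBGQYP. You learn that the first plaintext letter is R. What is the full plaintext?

From the crib: U(20)−R(17)=3, so the shift is 3.
Subtract 3 from each ciphertext letter:
U(20): 20−3=17 → R
A(0): 0−3=-3≡23 → X
M(12): 12−3=9 → J
T(19): 19−3=16 → Q
T(19): 19−3=16 → Q
W(22): 22−3=19 → T
T(19): 19−3=16 → Q
X(23): 23−3=20 → U
B(1): 1−3=-2≡24 → Y
G(6): 6−3=3 → D
Q(16): 16−3=13 → N
Y(24): 24−3=21 → V
P(15): 15−3=12 → M

RXJQQTQUYDNVM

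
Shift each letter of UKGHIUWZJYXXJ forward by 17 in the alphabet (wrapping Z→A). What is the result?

LBXYZLNQAPOOA

U(20): 20+17=37≡11 → L
K(10): 10+17=27≡1 → B
G(6): 6+17=23 → X
H(7): 7+17=24 → Y
I(8): 8+17=25 → Z
U(20): 20+17=37≡11 → L
W(22): 22+17=39≡13 → N
Z(25): 25+17=42≡16 → Q
J(9): 9+17=26≡0 → A
Y(24): 24+17=41≡15 → P
X(23): 23+17=40≡14 → O
X(23): 23+17=40≡14 → O
J(9): 9+17=26≡0 → A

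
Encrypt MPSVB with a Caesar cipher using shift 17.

DGJMS

M(12): 12+17=29≡3 → D
P(15): 15+17=32≡6 → G
S(18): 18+17=35≡9 → J
V(21): 21+17=38≡12 → M
B(1): 1+17=18 → S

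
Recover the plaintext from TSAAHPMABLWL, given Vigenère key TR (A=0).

Repeat the key across the ciphertext: TRTRTRTRTRTR
T(19)−T(19): 0 → A
S(18)−R(17): 1 → B
A(0)−T(19): -19≡7 → H
A(0)−R(17): -17≡9 → J
H(7)−T(19): -12≡14 → O
P(15)−R(17): -2≡24 → Y
M(12)−T(19): -7≡19 → T
A(0)−R(17): -17≡9 → J
B(1)−T(19): -18≡8 → I
L(11)−R(17): -6≡20 → U
W(22)−T(19): 3 → D
L(11)−R(17): -6≡20 → U

ABHJOYTJIUDU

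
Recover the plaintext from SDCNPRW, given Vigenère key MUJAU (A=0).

GJTNVFC

Repeat the key across the ciphertext: MUJAUMU
S(18)−M(12): 6 → G
D(3)−U(20): -17≡9 → J
C(2)−J(9): -7≡19 → T
N(13)−A(0): 13 → N
P(15)−U(20): -5≡21 → V
R(17)−M(12): 5 → F
W(22)−U(20): 2 → C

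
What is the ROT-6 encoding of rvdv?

r(17): 17+6=23 → x
v(21): 21+6=27≡1 → b
d(3): 3+6=9 → j
v(21): 21+6=27≡1 → b

xbjb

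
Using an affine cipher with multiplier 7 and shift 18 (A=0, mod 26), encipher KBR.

K(10): 7·10+18=88≡10 → K
B(1): 7·1+18=25 → Z
R(17): 7·17+18=137≡7 → H

KZH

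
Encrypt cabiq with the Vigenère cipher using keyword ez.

gzfhu

Repeat the key across the message: ezeze
c(2)+e(4): 6 → g
a(0)+z(25): 25 → z
b(1)+e(4): 5 → f
i(8)+z(25): 33≡7 → h
q(16)+e(4): 20 → u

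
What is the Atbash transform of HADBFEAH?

SZWYUVZS

H(7) → S(18)
A(0) → Z(25)
D(3) → W(22)
B(1) → Y(24)
F(5) → U(20)
E(4) → V(21)
A(0) → Z(25)
H(7) → S(18)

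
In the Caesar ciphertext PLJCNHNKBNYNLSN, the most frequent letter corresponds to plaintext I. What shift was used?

The most frequent ciphertext letter is N (appears 5 times).
N is position 13; I is position 8.
Shift = 5.

5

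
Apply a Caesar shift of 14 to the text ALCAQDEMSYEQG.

OZQOERSAGMSEU

A(0): 0+14=14 → O
L(11): 11+14=25 → Z
C(2): 2+14=16 → Q
A(0): 0+14=14 → O
Q(16): 16+14=30≡4 → E
D(3): 3+14=17 → R
E(4): 4+14=18 → S
M(12): 12+14=26≡0 → A
S(18): 18+14=32≡6 → G
Y(24): 24+14=38≡12 → M
E(4): 4+14=18 → S
Q(16): 16+14=30≡4 → E
G(6): 6+14=20 → U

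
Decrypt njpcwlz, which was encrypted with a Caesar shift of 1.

miobvky

n(13): 13−1=12 → m
j(9): 9−1=8 → i
p(15): 15−1=14 → o
c(2): 2−1=1 → b
w(22): 22−1=21 → v
l(11): 11−1=10 → k
z(25): 25−1=24 → y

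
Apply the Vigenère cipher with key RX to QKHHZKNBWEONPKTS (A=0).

HHYEQHEYNBFKGHKP

Repeat the key across the message: RXRXRXRXRXRXRXRX
Q(16)+R(17): 33≡7 → H
K(10)+X(23): 33≡7 → H
H(7)+R(17): 24 → Y
H(7)+X(23): 30≡4 → E
Z(25)+R(17): 42≡16 → Q
K(10)+X(23): 33≡7 → H
N(13)+R(17): 30≡4 → E
B(1)+X(23): 24 → Y
W(22)+R(17): 39≡13 → N
E(4)+X(23): 27≡1 → B
O(14)+R(17): 31≡5 → F
N(13)+X(23): 36≡10 → K
P(15)+R(17): 32≡6 → G
K(10)+X(23): 33≡7 → H
T(19)+R(17): 36≡10 → K
S(18)+X(23): 41≡15 → P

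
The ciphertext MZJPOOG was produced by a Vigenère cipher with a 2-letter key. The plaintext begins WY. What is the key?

QB

Subtract each crib letter from the matching ciphertext letter (mod 26):
M(12)−W(22)=-10≡16 → Q
Z(25)−Y(24)=1 → B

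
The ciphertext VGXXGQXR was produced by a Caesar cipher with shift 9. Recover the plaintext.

V(21): 21−9=12 → M
G(6): 6−9=-3≡23 → X
X(23): 23−9=14 → O
X(23): 23−9=14 → O
G(6): 6−9=-3≡23 → X
Q(16): 16−9=7 → H
X(23): 23−9=14 → O
R(17): 17−9=8 → I

MXOOXHOI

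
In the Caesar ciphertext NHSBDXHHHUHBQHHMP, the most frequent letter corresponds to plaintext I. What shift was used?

25

The most frequent ciphertext letter is H (appears 7 times).
H is position 7; I is position 8.
Shift = -1≡25.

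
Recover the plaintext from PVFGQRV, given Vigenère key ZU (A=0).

QBGMRXW

Repeat the key across the ciphertext: ZUZUZUZ
P(15)−Z(25): -10≡16 → Q
V(21)−U(20): 1 → B
F(5)−Z(25): -20≡6 → G
G(6)−U(20): -14≡12 → M
Q(16)−Z(25): -9≡17 → R
R(17)−U(20): -3≡23 → X
V(21)−Z(25): -4≡22 → W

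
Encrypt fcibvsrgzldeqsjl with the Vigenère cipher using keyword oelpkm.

tgtqfefkkanqewua

Repeat the key across the message: oelpkmoelpkmoelp
f(5)+o(14): 19 → t
c(2)+e(4): 6 → g
i(8)+l(11): 19 → t
b(1)+p(15): 16 → q
v(21)+k(10): 31≡5 → f
s(18)+m(12): 30≡4 → e
r(17)+o(14): 31≡5 → f
g(6)+e(4): 10 → k
z(25)+l(11): 36≡10 → k
l(11)+p(15): 26≡0 → a
d(3)+k(10): 13 → n
e(4)+m(12): 16 → q
q(16)+o(14): 30≡4 → e
s(18)+e(4): 22 → w
j(9)+l(11): 20 → u
l(11)+p(15): 26≡0 → a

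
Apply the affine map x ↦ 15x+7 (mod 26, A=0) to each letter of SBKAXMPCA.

RWBHOFYLH

S(18): 15·18+7=277≡17 → R
B(1): 15·1+7=22 → W
K(10): 15·10+7=157≡1 → B
A(0): 15·0+7=7 → H
X(23): 15·23+7=352≡14 → O
M(12): 15·12+7=187≡5 → F
P(15): 15·15+7=232≡24 → Y
C(2): 15·2+7=37≡11 → L
A(0): 15·0+7=7 → H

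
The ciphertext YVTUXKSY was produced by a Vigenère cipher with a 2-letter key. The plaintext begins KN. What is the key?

OI

Subtract each crib letter from the matching ciphertext letter (mod 26):
Y(24)−K(10)=14 → O
V(21)−N(13)=8 → I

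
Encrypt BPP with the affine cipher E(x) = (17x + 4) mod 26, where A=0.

B(1): 17·1+4=21 → V
P(15): 17·15+4=259≡25 → Z
P(15): 17·15+4=259≡25 → Z

VZZ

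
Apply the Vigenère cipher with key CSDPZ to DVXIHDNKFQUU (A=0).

Repeat the key across the message: CSDPZCSDPZCS
D(3)+C(2): 5 → F
V(21)+S(18): 39≡13 → N
X(23)+D(3): 26≡0 → A
I(8)+P(15): 23 → X
H(7)+Z(25): 32≡6 → G
D(3)+C(2): 5 → F
N(13)+S(18): 31≡5 → F
K(10)+D(3): 13 → N
F(5)+P(15): 20 → U
Q(16)+Z(25): 41≡15 → P
U(20)+C(2): 22 → W
U(20)+S(18): 38≡12 → M

FNAXGFFNUPWM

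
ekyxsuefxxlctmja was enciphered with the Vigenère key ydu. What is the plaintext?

ghezpagcdziivjpc

Repeat the key across the ciphertext: yduyduyduyduyduy
e(4)−y(24): -20≡6 → g
k(10)−d(3): 7 → h
y(24)−u(20): 4 → e
x(23)−y(24): -1≡25 → z
s(18)−d(3): 15 → p
u(20)−u(20): 0 → a
e(4)−y(24): -20≡6 → g
f(5)−d(3): 2 → c
x(23)−u(20): 3 → d
x(23)−y(24): -1≡25 → z
l(11)−d(3): 8 → i
c(2)−u(20): -18≡8 → i
t(19)−y(24): -5≡21 → v
m(12)−d(3): 9 → j
j(9)−u(20): -11≡15 → p
a(0)−y(24): -24≡2 → c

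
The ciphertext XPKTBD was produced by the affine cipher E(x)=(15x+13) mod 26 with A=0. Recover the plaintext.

The inverse of 15 mod 26 is 7, since 15·7=105≡1. Apply D(y)=7·(y−13) mod 26:
X(23): 7·(23−13)=70≡18 → S
P(15): 7·(15−13)=14 → O
K(10): 7·(10−13)=-21≡5 → F
T(19): 7·(19−13)=42≡16 → Q
B(1): 7·(1−13)=-84≡20 → U
D(3): 7·(3−13)=-70≡8 → I

SOFQUI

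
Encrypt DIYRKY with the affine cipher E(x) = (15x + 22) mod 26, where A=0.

D(3): 15·3+22=67≡15 → P
I(8): 15·8+22=142≡12 → M
Y(24): 15·24+22=382≡18 → S
R(17): 15·17+22=277≡17 → R
K(10): 15·10+22=172≡16 → Q
Y(24): 15·24+22=382≡18 → S

PMSRQS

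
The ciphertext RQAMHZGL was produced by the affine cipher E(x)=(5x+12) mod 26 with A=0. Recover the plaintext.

BGIAZNEF

The inverse of 5 mod 26 is 21, since 5·21=105≡1. Apply D(y)=21·(y−12) mod 26:
R(17): 21·(17−12)=105≡1 → B
Q(16): 21·(16−12)=84≡6 → G
A(0): 21·(0−12)=-252≡8 → I
M(12): 21·(12−12)=0 → A
H(7): 21·(7−12)=-105≡25 → Z
Z(25): 21·(25−12)=273≡13 → N
G(6): 21·(6−12)=-126≡4 → E
L(11): 21·(11−12)=-21≡5 → F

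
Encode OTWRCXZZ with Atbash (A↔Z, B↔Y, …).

O(14) → L(11)
T(19) → G(6)
W(22) → D(3)
R(17) → I(8)
C(2) → X(23)
X(23) → C(2)
Z(25) → A(0)
Z(25) → A(0)

LGDIXCAA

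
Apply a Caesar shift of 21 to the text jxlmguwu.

j(9): 9+21=30≡4 → e
x(23): 23+21=44≡18 → s
l(11): 11+21=32≡6 → g
m(12): 12+21=33≡7 → h
g(6): 6+21=27≡1 → b
u(20): 20+21=41≡15 → p
w(22): 22+21=43≡17 → r
u(20): 20+21=41≡15 → p

esghbprp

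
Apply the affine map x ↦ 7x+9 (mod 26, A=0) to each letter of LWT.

L(11): 7·11+9=86≡8 → I
W(22): 7·22+9=163≡7 → H
T(19): 7·19+9=142≡12 → M

IHM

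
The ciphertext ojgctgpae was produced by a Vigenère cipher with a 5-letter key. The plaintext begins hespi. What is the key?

Subtract each crib letter from the matching ciphertext letter (mod 26):
o(14)−h(7)=7 → h
j(9)−e(4)=5 → f
g(6)−s(18)=-12≡14 → o
c(2)−p(15)=-13≡13 → n
t(19)−i(8)=11 → l

hfonl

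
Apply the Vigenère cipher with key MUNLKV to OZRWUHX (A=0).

ATEHECJ

Repeat the key across the message: MUNLKVM
O(14)+M(12): 26≡0 → A
Z(25)+U(20): 45≡19 → T
R(17)+N(13): 30≡4 → E
W(22)+L(11): 33≡7 → H
U(20)+K(10): 30≡4 → E
H(7)+V(21): 28≡2 → C
X(23)+M(12): 35≡9 → J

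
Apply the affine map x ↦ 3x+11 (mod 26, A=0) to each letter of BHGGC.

B(1): 3·1+11=14 → O
H(7): 3·7+11=32≡6 → G
G(6): 3·6+11=29≡3 → D
G(6): 3·6+11=29≡3 → D
C(2): 3·2+11=17 → R

OGDDR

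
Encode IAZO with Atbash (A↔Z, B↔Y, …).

I(8) → R(17)
A(0) → Z(25)
Z(25) → A(0)
O(14) → L(11)

RZAL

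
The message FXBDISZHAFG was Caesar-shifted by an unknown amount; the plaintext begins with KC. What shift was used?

From the crib: F(5)−K(10)=-5≡21, so the shift is 21.

21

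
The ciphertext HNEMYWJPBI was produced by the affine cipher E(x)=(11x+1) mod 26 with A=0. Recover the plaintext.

The inverse of 11 mod 26 is 19, since 11·19=209≡1. Apply D(y)=19·(y−1) mod 26:
H(7): 19·(7−1)=114≡10 → K
N(13): 19·(13−1)=228≡20 → U
E(4): 19·(4−1)=57≡5 → F
M(12): 19·(12−1)=209≡1 → B
Y(24): 19·(24−1)=437≡21 → V
W(22): 19·(22−1)=399≡9 → J
J(9): 19·(9−1)=152≡22 → W
P(15): 19·(15−1)=266≡6 → G
B(1): 19·(1−1)=0 → A
I(8): 19·(8−1)=133≡3 → D

KUFBVJWGAD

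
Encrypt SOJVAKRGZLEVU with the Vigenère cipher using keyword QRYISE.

Repeat the key across the message: QRYISEQRYISEQ
S(18)+Q(16): 34≡8 → I
O(14)+R(17): 31≡5 → F
J(9)+Y(24): 33≡7 → H
V(21)+I(8): 29≡3 → D
A(0)+S(18): 18 → S
K(10)+E(4): 14 → O
R(17)+Q(16): 33≡7 → H
G(6)+R(17): 23 → X
Z(25)+Y(24): 49≡23 → X
L(11)+I(8): 19 → T
E(4)+S(18): 22 → W
V(21)+E(4): 25 → Z
U(20)+Q(16): 36≡10 → K

IFHDSOHXXTWZK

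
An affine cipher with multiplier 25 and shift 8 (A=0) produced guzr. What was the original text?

cojr

The inverse of 25 mod 26 is 25, since 25·25=625≡1. Apply D(y)=25·(y−8) mod 26:
g(6): 25·(6−8)=-50≡2 → c
u(20): 25·(20−8)=300≡14 → o
z(25): 25·(25−8)=425≡9 → j
r(17): 25·(17−8)=225≡17 → r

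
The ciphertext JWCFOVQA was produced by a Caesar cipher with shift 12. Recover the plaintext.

XKQTCJEO

J(9): 9−12=-3≡23 → X
W(22): 22−12=10 → K
C(2): 2−12=-10≡16 → Q
F(5): 5−12=-7≡19 → T
O(14): 14−12=2 → C
V(21): 21−12=9 → J
Q(16): 16−12=4 → E
A(0): 0−12=-12≡14 → O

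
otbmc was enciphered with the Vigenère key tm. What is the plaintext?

Repeat the key across the ciphertext: tmtmt
o(14)−t(19): -5≡21 → v
t(19)−m(12): 7 → h
b(1)−t(19): -18≡8 → i
m(12)−m(12): 0 → a
c(2)−t(19): -17≡9 → j

vhiaj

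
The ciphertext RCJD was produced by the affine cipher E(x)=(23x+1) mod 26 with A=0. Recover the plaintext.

MRGI

The inverse of 23 mod 26 is 17, since 23·17=391≡1. Apply D(y)=17·(y−1) mod 26:
R(17): 17·(17−1)=272≡12 → M
C(2): 17·(2−1)=17 → R
J(9): 17·(9−1)=136≡6 → G
D(3): 17·(3−1)=34≡8 → I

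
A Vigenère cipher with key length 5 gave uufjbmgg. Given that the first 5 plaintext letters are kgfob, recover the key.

Subtract each crib letter from the matching ciphertext letter (mod 26):
u(20)−k(10)=10 → k
u(20)−g(6)=14 → o
f(5)−f(5)=0 → a
j(9)−o(14)=-5≡21 → v
b(1)−b(1)=0 → a

koava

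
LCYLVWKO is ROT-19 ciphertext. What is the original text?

SJFSCDRV

L(11): 11−19=-8≡18 → S
C(2): 2−19=-17≡9 → J
Y(24): 24−19=5 → F
L(11): 11−19=-8≡18 → S
V(21): 21−19=2 → C
W(22): 22−19=3 → D
K(10): 10−19=-9≡17 → R
O(14): 14−19=-5≡21 → V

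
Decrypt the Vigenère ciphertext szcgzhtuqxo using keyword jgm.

Repeat the key across the ciphertext: jgmjgmjgmjg
s(18)−j(9): 9 → j
z(25)−g(6): 19 → t
c(2)−m(12): -10≡16 → q
g(6)−j(9): -3≡23 → x
z(25)−g(6): 19 → t
h(7)−m(12): -5≡21 → v
t(19)−j(9): 10 → k
u(20)−g(6): 14 → o
q(16)−m(12): 4 → e
x(23)−j(9): 14 → o
o(14)−g(6): 8 → i

jtqxtvkoeoi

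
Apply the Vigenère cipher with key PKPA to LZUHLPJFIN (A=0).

Repeat the key across the message: PKPAPKPAPK
L(11)+P(15): 26≡0 → A
Z(25)+K(10): 35≡9 → J
U(20)+P(15): 35≡9 → J
H(7)+A(0): 7 → H
L(11)+P(15): 26≡0 → A
P(15)+K(10): 25 → Z
J(9)+P(15): 24 → Y
F(5)+A(0): 5 → F
I(8)+P(15): 23 → X
N(13)+K(10): 23 → X

AJJHAZYFXX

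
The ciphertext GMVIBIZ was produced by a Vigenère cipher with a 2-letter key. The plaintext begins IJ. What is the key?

YD

Subtract each crib letter from the matching ciphertext letter (mod 26):
G(6)−I(8)=-2≡24 → Y
M(12)−J(9)=3 → D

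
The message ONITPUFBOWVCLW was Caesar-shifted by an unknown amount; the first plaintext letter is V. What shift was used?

From the crib: O(14)−V(21)=-7≡19, so the shift is 19.

19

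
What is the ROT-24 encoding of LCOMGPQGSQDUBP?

JAMKENOEQOBSZN

L(11): 11+24=35≡9 → J
C(2): 2+24=26≡0 → A
O(14): 14+24=38≡12 → M
M(12): 12+24=36≡10 → K
G(6): 6+24=30≡4 → E
P(15): 15+24=39≡13 → N
Q(16): 16+24=40≡14 → O
G(6): 6+24=30≡4 → E
S(18): 18+24=42≡16 → Q
Q(16): 16+24=40≡14 → O
D(3): 3+24=27≡1 → B
U(20): 20+24=44≡18 → S
B(1): 1+24=25 → Z
P(15): 15+24=39≡13 → N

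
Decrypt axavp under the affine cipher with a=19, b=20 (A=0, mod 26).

The inverse of 19 mod 26 is 11, since 19·11=209≡1. Apply D(y)=11·(y−20) mod 26:
a(0): 11·(0−20)=-220≡14 → o
x(23): 11·(23−20)=33≡7 → h
a(0): 11·(0−20)=-220≡14 → o
v(21): 11·(21−20)=11 → l
p(15): 11·(15−20)=-55≡23 → x

oholx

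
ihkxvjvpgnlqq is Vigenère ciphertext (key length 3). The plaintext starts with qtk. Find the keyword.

soa

Subtract each crib letter from the matching ciphertext letter (mod 26):
i(8)−q(16)=-8≡18 → s
h(7)−t(19)=-12≡14 → o
k(10)−k(10)=0 → a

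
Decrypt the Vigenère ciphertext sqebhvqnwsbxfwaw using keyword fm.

Repeat the key across the ciphertext: fmfmfmfmfmfmfmfm
s(18)−f(5): 13 → n
q(16)−m(12): 4 → e
e(4)−f(5): -1≡25 → z
b(1)−m(12): -11≡15 → p
h(7)−f(5): 2 → c
v(21)−m(12): 9 → j
q(16)−f(5): 11 → l
n(13)−m(12): 1 → b
w(22)−f(5): 17 → r
s(18)−m(12): 6 → g
b(1)−f(5): -4≡22 → w
x(23)−m(12): 11 → l
f(5)−f(5): 0 → a
w(22)−m(12): 10 → k
a(0)−f(5): -5≡21 → v
w(22)−m(12): 10 → k

nezpcjlbrgwlakvk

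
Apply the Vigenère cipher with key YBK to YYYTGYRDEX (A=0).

WZIRHIPEOV

Repeat the key across the message: YBKYBKYBKY
Y(24)+Y(24): 48≡22 → W
Y(24)+B(1): 25 → Z
Y(24)+K(10): 34≡8 → I
T(19)+Y(24): 43≡17 → R
G(6)+B(1): 7 → H
Y(24)+K(10): 34≡8 → I
R(17)+Y(24): 41≡15 → P
D(3)+B(1): 4 → E
E(4)+K(10): 14 → O
X(23)+Y(24): 47≡21 → V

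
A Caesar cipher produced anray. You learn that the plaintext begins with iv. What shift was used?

From the crib: a(0)−i(8)=-8≡18, so the shift is 18.

18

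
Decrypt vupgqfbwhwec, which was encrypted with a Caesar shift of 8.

v(21): 21−8=13 → n
u(20): 20−8=12 → m
p(15): 15−8=7 → h
g(6): 6−8=-2≡24 → y
q(16): 16−8=8 → i
f(5): 5−8=-3≡23 → x
b(1): 1−8=-7≡19 → t
w(22): 22−8=14 → o
h(7): 7−8=-1≡25 → z
w(22): 22−8=14 → o
e(4): 4−8=-4≡22 → w
c(2): 2−8=-6≡20 → u

nmhyixtozowu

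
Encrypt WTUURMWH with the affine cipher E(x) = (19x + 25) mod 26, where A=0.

W(22): 19·22+25=443≡1 → B
T(19): 19·19+25=386≡22 → W
U(20): 19·20+25=405≡15 → P
U(20): 19·20+25=405≡15 → P
R(17): 19·17+25=348≡10 → K
M(12): 19·12+25=253≡19 → T
W(22): 19·22+25=443≡1 → B
H(7): 19·7+25=158≡2 → C

BWPPKTBC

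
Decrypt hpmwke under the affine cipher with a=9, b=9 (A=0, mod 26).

usjndl

The inverse of 9 mod 26 is 3, since 9·3=27≡1. Apply D(y)=3·(y−9) mod 26:
h(7): 3·(7−9)=-6≡20 → u
p(15): 3·(15−9)=18 → s
m(12): 3·(12−9)=9 → j
w(22): 3·(22−9)=39≡13 → n
k(10): 3·(10−9)=3 → d
e(4): 3·(4−9)=-15≡11 → l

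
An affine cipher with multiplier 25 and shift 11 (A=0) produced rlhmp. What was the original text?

The inverse of 25 mod 26 is 25, since 25·25=625≡1. Apply D(y)=25·(y−11) mod 26:
r(17): 25·(17−11)=150≡20 → u
l(11): 25·(11−11)=0 → a
h(7): 25·(7−11)=-100≡4 → e
m(12): 25·(12−11)=25 → z
p(15): 25·(15−11)=100≡22 → w

uaezw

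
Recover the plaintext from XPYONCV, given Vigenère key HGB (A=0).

Repeat the key across the ciphertext: HGBHGBH
X(23)−H(7): 16 → Q
P(15)−G(6): 9 → J
Y(24)−B(1): 23 → X
O(14)−H(7): 7 → H
N(13)−G(6): 7 → H
C(2)−B(1): 1 → B
V(21)−H(7): 14 → O

QJXHHBO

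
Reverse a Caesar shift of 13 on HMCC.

H(7): 7−13=-6≡20 → U
M(12): 12−13=-1≡25 → Z
C(2): 2−13=-11≡15 → P
C(2): 2−13=-11≡15 → P

UZPP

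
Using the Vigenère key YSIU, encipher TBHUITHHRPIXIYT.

Repeat the key across the message: YSIUYSIUYSIUYSI
T(19)+Y(24): 43≡17 → R
B(1)+S(18): 19 → T
H(7)+I(8): 15 → P
U(20)+U(20): 40≡14 → O
I(8)+Y(24): 32≡6 → G
T(19)+S(18): 37≡11 → L
H(7)+I(8): 15 → P
H(7)+U(20): 27≡1 → B
R(17)+Y(24): 41≡15 → P
P(15)+S(18): 33≡7 → H
I(8)+I(8): 16 → Q
X(23)+U(20): 43≡17 → R
I(8)+Y(24): 32≡6 → G
Y(24)+S(18): 42≡16 → Q
T(19)+I(8): 27≡1 → B

RTPOGLPBPHQRGQB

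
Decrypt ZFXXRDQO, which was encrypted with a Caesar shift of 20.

Z(25): 25−20=5 → F
F(5): 5−20=-15≡11 → L
X(23): 23−20=3 → D
X(23): 23−20=3 → D
R(17): 17−20=-3≡23 → X
D(3): 3−20=-17≡9 → J
Q(16): 16−20=-4≡22 → W
O(14): 14−20=-6≡20 → U

FLDDXJWU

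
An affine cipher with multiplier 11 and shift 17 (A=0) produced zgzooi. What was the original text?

The inverse of 11 mod 26 is 19, since 11·19=209≡1. Apply D(y)=19·(y−17) mod 26:
z(25): 19·(25−17)=152≡22 → w
g(6): 19·(6−17)=-209≡25 → z
z(25): 19·(25−17)=152≡22 → w
o(14): 19·(14−17)=-57≡21 → v
o(14): 19·(14−17)=-57≡21 → v
i(8): 19·(8−17)=-171≡11 → l

wzwvvl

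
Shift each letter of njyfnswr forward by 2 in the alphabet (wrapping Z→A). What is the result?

plahpuyt

n(13): 13+2=15 → p
j(9): 9+2=11 → l
y(24): 24+2=26≡0 → a
f(5): 5+2=7 → h
n(13): 13+2=15 → p
s(18): 18+2=20 → u
w(22): 22+2=24 → y
r(17): 17+2=19 → t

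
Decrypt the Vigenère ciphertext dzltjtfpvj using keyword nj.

qqykwksgia

Repeat the key across the ciphertext: njnjnjnjnj
d(3)−n(13): -10≡16 → q
z(25)−j(9): 16 → q
l(11)−n(13): -2≡24 → y
t(19)−j(9): 10 → k
j(9)−n(13): -4≡22 → w
t(19)−j(9): 10 → k
f(5)−n(13): -8≡18 → s
p(15)−j(9): 6 → g
v(21)−n(13): 8 → i
j(9)−j(9): 0 → a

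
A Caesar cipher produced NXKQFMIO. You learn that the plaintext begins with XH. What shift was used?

From the crib: N(13)−X(23)=-10≡16, so the shift is 16.

16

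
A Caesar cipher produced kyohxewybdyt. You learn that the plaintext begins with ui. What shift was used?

From the crib: k(10)−u(20)=-10≡16, so the shift is 16.

16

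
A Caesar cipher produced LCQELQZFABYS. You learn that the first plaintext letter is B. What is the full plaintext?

BSGUBGPVQROI

From the crib: L(11)−B(1)=10, so the shift is 10.
Subtract 10 from each ciphertext letter:
L(11): 11−10=1 → B
C(2): 2−10=-8≡18 → S
Q(16): 16−10=6 → G
E(4): 4−10=-6≡20 → U
L(11): 11−10=1 → B
Q(16): 16−10=6 → G
Z(25): 25−10=15 → P
F(5): 5−10=-5≡21 → V
A(0): 0−10=-10≡16 → Q
B(1): 1−10=-9≡17 → R
Y(24): 24−10=14 → O
S(18): 18−10=8 → I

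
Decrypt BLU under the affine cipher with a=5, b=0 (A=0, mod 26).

VXE

The inverse of 5 mod 26 is 21, since 5·21=105≡1. Apply D(y)=21·(y−0) mod 26:
B(1): 21·(1−0)=21 → V
L(11): 21·(11−0)=231≡23 → X
U(20): 21·(20−0)=420≡4 → E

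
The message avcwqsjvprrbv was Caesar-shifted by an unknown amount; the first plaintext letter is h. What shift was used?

From the crib: a(0)−h(7)=-7≡19, so the shift is 19.

19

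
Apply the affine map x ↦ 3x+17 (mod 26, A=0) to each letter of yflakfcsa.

lgyrvgxtr

y(24): 3·24+17=89≡11 → l
f(5): 3·5+17=32≡6 → g
l(11): 3·11+17=50≡24 → y
a(0): 3·0+17=17 → r
k(10): 3·10+17=47≡21 → v
f(5): 3·5+17=32≡6 → g
c(2): 3·2+17=23 → x
s(18): 3·18+17=71≡19 → t
a(0): 3·0+17=17 → r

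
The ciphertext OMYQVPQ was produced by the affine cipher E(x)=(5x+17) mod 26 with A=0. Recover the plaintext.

PZRFGKF

The inverse of 5 mod 26 is 21, since 5·21=105≡1. Apply D(y)=21·(y−17) mod 26:
O(14): 21·(14−17)=-63≡15 → P
M(12): 21·(12−17)=-105≡25 → Z
Y(24): 21·(24−17)=147≡17 → R
Q(16): 21·(16−17)=-21≡5 → F
V(21): 21·(21−17)=84≡6 → G
P(15): 21·(15−17)=-42≡10 → K
Q(16): 21·(16−17)=-21≡5 → F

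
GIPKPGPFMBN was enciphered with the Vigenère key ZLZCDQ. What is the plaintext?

Repeat the key across the ciphertext: ZLZCDQZLZCD
G(6)−Z(25): -19≡7 → H
I(8)−L(11): -3≡23 → X
P(15)−Z(25): -10≡16 → Q
K(10)−C(2): 8 → I
P(15)−D(3): 12 → M
G(6)−Q(16): -10≡16 → Q
P(15)−Z(25): -10≡16 → Q
F(5)−L(11): -6≡20 → U
M(12)−Z(25): -13≡13 → N
B(1)−C(2): -1≡25 → Z
N(13)−D(3): 10 → K

HXQIMQQUNZK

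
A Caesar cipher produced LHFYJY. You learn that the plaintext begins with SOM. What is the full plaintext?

From the crib: L(11)−S(18)=-7≡19, so the shift is 19.
Subtract 19 from each ciphertext letter:
L(11): 11−19=-8≡18 → S
H(7): 7−19=-12≡14 → O
F(5): 5−19=-14≡12 → M
Y(24): 24−19=5 → F
J(9): 9−19=-10≡16 → Q
Y(24): 24−19=5 → F

SOMFQF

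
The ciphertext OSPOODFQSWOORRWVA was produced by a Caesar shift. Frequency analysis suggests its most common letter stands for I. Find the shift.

6

The most frequent ciphertext letter is O (appears 5 times).
O is position 14; I is position 8.
Shift = 6.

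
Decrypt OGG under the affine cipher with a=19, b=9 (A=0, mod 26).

DTT

The inverse of 19 mod 26 is 11, since 19·11=209≡1. Apply D(y)=11·(y−9) mod 26:
O(14): 11·(14−9)=55≡3 → D
G(6): 11·(6−9)=-33≡19 → T
G(6): 11·(6−9)=-33≡19 → T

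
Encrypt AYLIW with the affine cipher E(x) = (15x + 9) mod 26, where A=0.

A(0): 15·0+9=9 → J
Y(24): 15·24+9=369≡5 → F
L(11): 15·11+9=174≡18 → S
I(8): 15·8+9=129≡25 → Z
W(22): 15·22+9=339≡1 → B

JFSZB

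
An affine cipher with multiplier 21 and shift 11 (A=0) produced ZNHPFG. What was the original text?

The inverse of 21 mod 26 is 5, since 21·5=105≡1. Apply D(y)=5·(y−11) mod 26:
Z(25): 5·(25−11)=70≡18 → S
N(13): 5·(13−11)=10 → K
H(7): 5·(7−11)=-20≡6 → G
P(15): 5·(15−11)=20 → U
F(5): 5·(5−11)=-30≡22 → W
G(6): 5·(6−11)=-25≡1 → B

SKGUWB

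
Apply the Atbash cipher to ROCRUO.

ILXIFL

R(17) → I(8)
O(14) → L(11)
C(2) → X(23)
R(17) → I(8)
U(20) → F(5)
O(14) → L(11)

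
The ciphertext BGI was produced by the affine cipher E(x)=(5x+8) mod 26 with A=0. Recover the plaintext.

JKA

The inverse of 5 mod 26 is 21, since 5·21=105≡1. Apply D(y)=21·(y−8) mod 26:
B(1): 21·(1−8)=-147≡9 → J
G(6): 21·(6−8)=-42≡10 → K
I(8): 21·(8−8)=0 → A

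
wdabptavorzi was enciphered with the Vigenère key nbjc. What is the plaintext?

jcrzcsrtbqqg

Repeat the key across the ciphertext: nbjcnbjcnbjc
w(22)−n(13): 9 → j
d(3)−b(1): 2 → c
a(0)−j(9): -9≡17 → r
b(1)−c(2): -1≡25 → z
p(15)−n(13): 2 → c
t(19)−b(1): 18 → s
a(0)−j(9): -9≡17 → r
v(21)−c(2): 19 → t
o(14)−n(13): 1 → b
r(17)−b(1): 16 → q
z(25)−j(9): 16 → q
i(8)−c(2): 6 → g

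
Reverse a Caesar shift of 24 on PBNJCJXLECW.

RDPLELZNGEY

P(15): 15−24=-9≡17 → R
B(1): 1−24=-23≡3 → D
N(13): 13−24=-11≡15 → P
J(9): 9−24=-15≡11 → L
C(2): 2−24=-22≡4 → E
J(9): 9−24=-15≡11 → L
X(23): 23−24=-1≡25 → Z
L(11): 11−24=-13≡13 → N
E(4): 4−24=-20≡6 → G
C(2): 2−24=-22≡4 → E
W(22): 22−24=-2≡24 → Y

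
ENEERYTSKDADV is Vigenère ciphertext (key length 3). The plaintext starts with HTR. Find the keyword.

XUN

Subtract each crib letter from the matching ciphertext letter (mod 26):
E(4)−H(7)=-3≡23 → X
N(13)−T(19)=-6≡20 → U
E(4)−R(17)=-13≡13 → N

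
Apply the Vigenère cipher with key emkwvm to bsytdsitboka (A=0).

Repeat the key across the message: emkwvmemkwvm
b(1)+e(4): 5 → f
s(18)+m(12): 30≡4 → e
y(24)+k(10): 34≡8 → i
t(19)+w(22): 41≡15 → p
d(3)+v(21): 24 → y
s(18)+m(12): 30≡4 → e
i(8)+e(4): 12 → m
t(19)+m(12): 31≡5 → f
b(1)+k(10): 11 → l
o(14)+w(22): 36≡10 → k
k(10)+v(21): 31≡5 → f
a(0)+m(12): 12 → m

feipyemflkfm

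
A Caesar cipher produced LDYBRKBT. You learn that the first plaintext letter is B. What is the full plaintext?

BTORHARJ

From the crib: L(11)−B(1)=10, so the shift is 10.
Subtract 10 from each ciphertext letter:
L(11): 11−10=1 → B
D(3): 3−10=-7≡19 → T
Y(24): 24−10=14 → O
B(1): 1−10=-9≡17 → R
R(17): 17−10=7 → H
K(10): 10−10=0 → A
B(1): 1−10=-9≡17 → R
T(19): 19−10=9 → J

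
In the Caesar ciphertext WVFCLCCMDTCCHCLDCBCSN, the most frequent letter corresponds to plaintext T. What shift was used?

The most frequent ciphertext letter is C (appears 8 times).
C is position 2; T is position 19.
Shift = -17≡9.

9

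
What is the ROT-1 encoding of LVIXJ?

L(11): 11+1=12 → M
V(21): 21+1=22 → W
I(8): 8+1=9 → J
X(23): 23+1=24 → Y
J(9): 9+1=10 → K

MWJYK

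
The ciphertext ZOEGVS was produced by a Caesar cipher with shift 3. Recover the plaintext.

WLBDSP

Z(25): 25−3=22 → W
O(14): 14−3=11 → L
E(4): 4−3=1 → B
G(6): 6−3=3 → D
V(21): 21−3=18 → S
S(18): 18−3=15 → P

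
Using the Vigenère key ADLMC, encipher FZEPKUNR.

FCPBMUQC

Repeat the key across the message: ADLMCADL
F(5)+A(0): 5 → F
Z(25)+D(3): 28≡2 → C
E(4)+L(11): 15 → P
P(15)+M(12): 27≡1 → B
K(10)+C(2): 12 → M
U(20)+A(0): 20 → U
N(13)+D(3): 16 → Q
R(17)+L(11): 28≡2 → C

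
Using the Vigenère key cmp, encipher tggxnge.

Repeat the key across the message: cmpcmpc
t(19)+c(2): 21 → v
g(6)+m(12): 18 → s
g(6)+p(15): 21 → v
x(23)+c(2): 25 → z
n(13)+m(12): 25 → z
g(6)+p(15): 21 → v
e(4)+c(2): 6 → g

vsvzzvg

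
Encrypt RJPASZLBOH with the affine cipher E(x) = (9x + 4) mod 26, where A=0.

BHJEKVZNAP

R(17): 9·17+4=157≡1 → B
J(9): 9·9+4=85≡7 → H
P(15): 9·15+4=139≡9 → J
A(0): 9·0+4=4 → E
S(18): 9·18+4=166≡10 → K
Z(25): 9·25+4=229≡21 → V
L(11): 9·11+4=103≡25 → Z
B(1): 9·1+4=13 → N
O(14): 9·14+4=130≡0 → A
H(7): 9·7+4=67≡15 → P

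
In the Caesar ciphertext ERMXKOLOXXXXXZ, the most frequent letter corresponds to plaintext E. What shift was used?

19

The most frequent ciphertext letter is X (appears 6 times).
X is position 23; E is position 4.
Shift = 19.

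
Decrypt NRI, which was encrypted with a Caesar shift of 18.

N(13): 13−18=-5≡21 → V
R(17): 17−18=-1≡25 → Z
I(8): 8−18=-10≡16 → Q

VZQ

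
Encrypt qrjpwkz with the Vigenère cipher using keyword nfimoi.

dwrbksm

Repeat the key across the message: nfimoin
q(16)+n(13): 29≡3 → d
r(17)+f(5): 22 → w
j(9)+i(8): 17 → r
p(15)+m(12): 27≡1 → b
w(22)+o(14): 36≡10 → k
k(10)+i(8): 18 → s
z(25)+n(13): 38≡12 → m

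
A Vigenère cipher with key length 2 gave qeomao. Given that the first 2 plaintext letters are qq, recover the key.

ao

Subtract each crib letter from the matching ciphertext letter (mod 26):
q(16)−q(16)=0 → a
e(4)−q(16)=-12≡14 → o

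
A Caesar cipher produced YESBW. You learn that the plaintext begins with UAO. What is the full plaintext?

UAOXS

From the crib: Y(24)−U(20)=4, so the shift is 4.
Subtract 4 from each ciphertext letter:
Y(24): 24−4=20 → U
E(4): 4−4=0 → A
S(18): 18−4=14 → O
B(1): 1−4=-3≡23 → X
W(22): 22−4=18 → S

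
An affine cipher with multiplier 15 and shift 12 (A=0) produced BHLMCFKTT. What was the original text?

BRTAIDMXX

The inverse of 15 mod 26 is 7, since 15·7=105≡1. Apply D(y)=7·(y−12) mod 26:
B(1): 7·(1−12)=-77≡1 → B
H(7): 7·(7−12)=-35≡17 → R
L(11): 7·(11−12)=-7≡19 → T
M(12): 7·(12−12)=0 → A
C(2): 7·(2−12)=-70≡8 → I
F(5): 7·(5−12)=-49≡3 → D
K(10): 7·(10−12)=-14≡12 → M
T(19): 7·(19−12)=49≡23 → X
T(19): 7·(19−12)=49≡23 → X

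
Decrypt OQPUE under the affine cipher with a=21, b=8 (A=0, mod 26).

The inverse of 21 mod 26 is 5, since 21·5=105≡1. Apply D(y)=5·(y−8) mod 26:
O(14): 5·(14−8)=30≡4 → E
Q(16): 5·(16−8)=40≡14 → O
P(15): 5·(15−8)=35≡9 → J
U(20): 5·(20−8)=60≡8 → I
E(4): 5·(4−8)=-20≡6 → G

EOJIG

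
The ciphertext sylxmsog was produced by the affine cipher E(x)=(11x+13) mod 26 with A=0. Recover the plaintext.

rboihrtx

The inverse of 11 mod 26 is 19, since 11·19=209≡1. Apply D(y)=19·(y−13) mod 26:
s(18): 19·(18−13)=95≡17 → r
y(24): 19·(24−13)=209≡1 → b
l(11): 19·(11−13)=-38≡14 → o
x(23): 19·(23−13)=190≡8 → i
m(12): 19·(12−13)=-19≡7 → h
s(18): 19·(18−13)=95≡17 → r
o(14): 19·(14−13)=19 → t
g(6): 19·(6−13)=-133≡23 → x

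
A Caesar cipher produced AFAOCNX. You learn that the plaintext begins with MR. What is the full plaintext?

MRMAOZJ

From the crib: A(0)−M(12)=-12≡14, so the shift is 14.
Subtract 14 from each ciphertext letter:
A(0): 0−14=-14≡12 → M
F(5): 5−14=-9≡17 → R
A(0): 0−14=-14≡12 → M
O(14): 14−14=0 → A
C(2): 2−14=-12≡14 → O
N(13): 13−14=-1≡25 → Z
X(23): 23−14=9 → J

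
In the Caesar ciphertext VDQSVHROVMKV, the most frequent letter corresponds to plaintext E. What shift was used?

17

The most frequent ciphertext letter is V (appears 4 times).
V is position 21; E is position 4.
Shift = 17.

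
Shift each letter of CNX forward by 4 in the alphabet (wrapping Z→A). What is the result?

C(2): 2+4=6 → G
N(13): 13+4=17 → R
X(23): 23+4=27≡1 → B

GRB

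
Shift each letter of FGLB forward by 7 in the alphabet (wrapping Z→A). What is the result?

F(5): 5+7=12 → M
G(6): 6+7=13 → N
L(11): 11+7=18 → S
B(1): 1+7=8 → I

MNSI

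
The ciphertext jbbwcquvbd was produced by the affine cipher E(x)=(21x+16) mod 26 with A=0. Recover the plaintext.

The inverse of 21 mod 26 is 5, since 21·5=105≡1. Apply D(y)=5·(y−16) mod 26:
j(9): 5·(9−16)=-35≡17 → r
b(1): 5·(1−16)=-75≡3 → d
b(1): 5·(1−16)=-75≡3 → d
w(22): 5·(22−16)=30≡4 → e
c(2): 5·(2−16)=-70≡8 → i
q(16): 5·(16−16)=0 → a
u(20): 5·(20−16)=20 → u
v(21): 5·(21−16)=25 → z
b(1): 5·(1−16)=-75≡3 → d
d(3): 5·(3−16)=-65≡13 → n

rddeiauzdn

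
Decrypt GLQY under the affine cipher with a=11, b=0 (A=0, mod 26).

The inverse of 11 mod 26 is 19, since 11·19=209≡1. Apply D(y)=19·(y−0) mod 26:
G(6): 19·(6−0)=114≡10 → K
L(11): 19·(11−0)=209≡1 → B
Q(16): 19·(16−0)=304≡18 → S
Y(24): 19·(24−0)=456≡14 → O

KBSO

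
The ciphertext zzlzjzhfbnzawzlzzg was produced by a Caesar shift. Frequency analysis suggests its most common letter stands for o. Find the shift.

The most frequent ciphertext letter is z (appears 8 times).
z is position 25; o is position 14.
Shift = 11.

11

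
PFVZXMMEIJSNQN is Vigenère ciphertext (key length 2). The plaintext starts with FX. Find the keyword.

KI

Subtract each crib letter from the matching ciphertext letter (mod 26):
P(15)−F(5)=10 → K
F(5)−X(23)=-18≡8 → I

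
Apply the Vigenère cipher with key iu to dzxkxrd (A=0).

ltfefll

Repeat the key across the message: iuiuiui
d(3)+i(8): 11 → l
z(25)+u(20): 45≡19 → t
x(23)+i(8): 31≡5 → f
k(10)+u(20): 30≡4 → e
x(23)+i(8): 31≡5 → f
r(17)+u(20): 37≡11 → l
d(3)+i(8): 11 → l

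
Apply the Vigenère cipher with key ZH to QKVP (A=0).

PRUW

Repeat the key across the message: ZHZH
Q(16)+Z(25): 41≡15 → P
K(10)+H(7): 17 → R
V(21)+Z(25): 46≡20 → U
P(15)+H(7): 22 → W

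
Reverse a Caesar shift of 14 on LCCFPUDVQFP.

L(11): 11−14=-3≡23 → X
C(2): 2−14=-12≡14 → O
C(2): 2−14=-12≡14 → O
F(5): 5−14=-9≡17 → R
P(15): 15−14=1 → B
U(20): 20−14=6 → G
D(3): 3−14=-11≡15 → P
V(21): 21−14=7 → H
Q(16): 16−14=2 → C
F(5): 5−14=-9≡17 → R
P(15): 15−14=1 → B

XOORBGPHCRB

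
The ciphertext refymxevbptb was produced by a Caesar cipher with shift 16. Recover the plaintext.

bopiwhoflzdl

r(17): 17−16=1 → b
e(4): 4−16=-12≡14 → o
f(5): 5−16=-11≡15 → p
y(24): 24−16=8 → i
m(12): 12−16=-4≡22 → w
x(23): 23−16=7 → h
e(4): 4−16=-12≡14 → o
v(21): 21−16=5 → f
b(1): 1−16=-15≡11 → l
p(15): 15−16=-1≡25 → z
t(19): 19−16=3 → d
b(1): 1−16=-15≡11 → l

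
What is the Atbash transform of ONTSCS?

O(14) → L(11)
N(13) → M(12)
T(19) → G(6)
S(18) → H(7)
C(2) → X(23)
S(18) → H(7)

LMGHXH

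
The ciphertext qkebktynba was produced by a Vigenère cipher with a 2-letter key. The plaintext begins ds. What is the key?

Subtract each crib letter from the matching ciphertext letter (mod 26):
q(16)−d(3)=13 → n
k(10)−s(18)=-8≡18 → s

ns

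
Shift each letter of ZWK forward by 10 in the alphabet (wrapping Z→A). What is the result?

Z(25): 25+10=35≡9 → J
W(22): 22+10=32≡6 → G
K(10): 10+10=20 → U

JGU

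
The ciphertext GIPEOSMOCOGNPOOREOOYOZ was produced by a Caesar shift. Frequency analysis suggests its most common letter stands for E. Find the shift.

10

The most frequent ciphertext letter is O (appears 8 times).
O is position 14; E is position 4.
Shift = 10.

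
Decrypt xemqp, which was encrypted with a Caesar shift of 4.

x(23): 23−4=19 → t
e(4): 4−4=0 → a
m(12): 12−4=8 → i
q(16): 16−4=12 → m
p(15): 15−4=11 → l

taiml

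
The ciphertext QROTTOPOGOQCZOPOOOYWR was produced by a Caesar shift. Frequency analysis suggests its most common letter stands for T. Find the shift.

21

The most frequent ciphertext letter is O (appears 8 times).
O is position 14; T is position 19.
Shift = -5≡21.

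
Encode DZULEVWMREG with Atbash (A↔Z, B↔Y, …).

WAFOVEDNIVT

D(3) → W(22)
Z(25) → A(0)
U(20) → F(5)
L(11) → O(14)
E(4) → V(21)
V(21) → E(4)
W(22) → D(3)
M(12) → N(13)
R(17) → I(8)
E(4) → V(21)
G(6) → T(19)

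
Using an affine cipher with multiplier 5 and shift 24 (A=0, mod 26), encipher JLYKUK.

J(9): 5·9+24=69≡17 → R
L(11): 5·11+24=79≡1 → B
Y(24): 5·24+24=144≡14 → O
K(10): 5·10+24=74≡22 → W
U(20): 5·20+24=124≡20 → U
K(10): 5·10+24=74≡22 → W

RBOWUW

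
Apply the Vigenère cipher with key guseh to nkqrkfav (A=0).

teivrlun

Repeat the key across the message: gusehgus
n(13)+g(6): 19 → t
k(10)+u(20): 30≡4 → e
q(16)+s(18): 34≡8 → i
r(17)+e(4): 21 → v
k(10)+h(7): 17 → r
f(5)+g(6): 11 → l
a(0)+u(20): 20 → u
v(21)+s(18): 39≡13 → n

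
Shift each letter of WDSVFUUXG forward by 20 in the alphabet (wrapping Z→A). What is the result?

QXMPZOORA

W(22): 22+20=42≡16 → Q
D(3): 3+20=23 → X
S(18): 18+20=38≡12 → M
V(21): 21+20=41≡15 → P
F(5): 5+20=25 → Z
U(20): 20+20=40≡14 → O
U(20): 20+20=40≡14 → O
X(23): 23+20=43≡17 → R
G(6): 6+20=26≡0 → A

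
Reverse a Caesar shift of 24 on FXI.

HZK

F(5): 5−24=-19≡7 → H
X(23): 23−24=-1≡25 → Z
I(8): 8−24=-16≡10 → K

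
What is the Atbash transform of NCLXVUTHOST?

MXOCEFGSLHG

N(13) → M(12)
C(2) → X(23)
L(11) → O(14)
X(23) → C(2)
V(21) → E(4)
U(20) → F(5)
T(19) → G(6)
H(7) → S(18)
O(14) → L(11)
S(18) → H(7)
T(19) → G(6)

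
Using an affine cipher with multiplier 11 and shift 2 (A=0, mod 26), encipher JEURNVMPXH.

J(9): 11·9+2=101≡23 → X
E(4): 11·4+2=46≡20 → U
U(20): 11·20+2=222≡14 → O
R(17): 11·17+2=189≡7 → H
N(13): 11·13+2=145≡15 → P
V(21): 11·21+2=233≡25 → Z
M(12): 11·12+2=134≡4 → E
P(15): 11·15+2=167≡11 → L
X(23): 11·23+2=255≡21 → V
H(7): 11·7+2=79≡1 → B

XUOHPZELVB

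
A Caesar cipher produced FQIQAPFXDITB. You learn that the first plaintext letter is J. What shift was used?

From the crib: F(5)−J(9)=-4≡22, so the shift is 22.

22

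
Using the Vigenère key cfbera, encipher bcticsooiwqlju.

Repeat the key across the message: cfberacfberacf
b(1)+c(2): 3 → d
c(2)+f(5): 7 → h
t(19)+b(1): 20 → u
i(8)+e(4): 12 → m
c(2)+r(17): 19 → t
s(18)+a(0): 18 → s
o(14)+c(2): 16 → q
o(14)+f(5): 19 → t
i(8)+b(1): 9 → j
w(22)+e(4): 26≡0 → a
q(16)+r(17): 33≡7 → h
l(11)+a(0): 11 → l
j(9)+c(2): 11 → l
u(20)+f(5): 25 → z

dhumtsqtjahllz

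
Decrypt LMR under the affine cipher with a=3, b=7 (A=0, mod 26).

KTM

The inverse of 3 mod 26 is 9, since 3·9=27≡1. Apply D(y)=9·(y−7) mod 26:
L(11): 9·(11−7)=36≡10 → K
M(12): 9·(12−7)=45≡19 → T
R(17): 9·(17−7)=90≡12 → M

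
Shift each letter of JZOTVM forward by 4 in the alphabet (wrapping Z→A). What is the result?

NDSXZQ

J(9): 9+4=13 → N
Z(25): 25+4=29≡3 → D
O(14): 14+4=18 → S
T(19): 19+4=23 → X
V(21): 21+4=25 → Z
M(12): 12+4=16 → Q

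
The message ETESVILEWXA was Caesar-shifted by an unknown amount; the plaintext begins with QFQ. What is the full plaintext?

From the crib: E(4)−Q(16)=-12≡14, so the shift is 14.
Subtract 14 from each ciphertext letter:
E(4): 4−14=-10≡16 → Q
T(19): 19−14=5 → F
E(4): 4−14=-10≡16 → Q
S(18): 18−14=4 → E
V(21): 21−14=7 → H
I(8): 8−14=-6≡20 → U
L(11): 11−14=-3≡23 → X
E(4): 4−14=-10≡16 → Q
W(22): 22−14=8 → I
X(23): 23−14=9 → J
A(0): 0−14=-14≡12 → M

QFQEHUXQIJM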